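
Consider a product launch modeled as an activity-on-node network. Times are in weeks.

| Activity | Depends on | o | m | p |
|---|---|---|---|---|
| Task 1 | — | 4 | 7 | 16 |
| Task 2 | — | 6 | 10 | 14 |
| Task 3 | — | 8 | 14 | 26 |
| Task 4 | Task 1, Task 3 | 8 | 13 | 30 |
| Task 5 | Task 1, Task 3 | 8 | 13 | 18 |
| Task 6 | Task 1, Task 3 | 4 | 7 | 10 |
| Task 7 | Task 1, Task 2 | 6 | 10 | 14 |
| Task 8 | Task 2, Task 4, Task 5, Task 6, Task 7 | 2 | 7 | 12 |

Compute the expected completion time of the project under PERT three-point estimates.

37 weeks

te_Task 1 = (4 + 4·7 + 16)/6 = 48/6 = 8
te_Task 2 = (6 + 4·10 + 14)/6 = 60/6 = 10
te_Task 3 = (8 + 4·14 + 26)/6 = 90/6 = 15
te_Task 4 = (8 + 4·13 + 30)/6 = 90/6 = 15
te_Task 5 = (8 + 4·13 + 18)/6 = 78/6 = 13
te_Task 6 = (4 + 4·7 + 10)/6 = 42/6 = 7
te_Task 7 = (6 + 4·10 + 14)/6 = 60/6 = 10
te_Task 8 = (2 + 4·7 + 12)/6 = 42/6 = 7

Forward pass:
ES_Task 1 = 0; EF_Task 1 = 8
ES_Task 2 = 0; EF_Task 2 = 10
ES_Task 3 = 0; EF_Task 3 = 15
ES_Task 4 = max(EF_Task 1=8, EF_Task 3=15) = 15; EF_Task 4 = 15+15 = 30
ES_Task 5 = max(EF_Task 1=8, EF_Task 3=15) = 15; EF_Task 5 = 15+13 = 28
ES_Task 6 = max(EF_Task 1=8, EF_Task 3=15) = 15; EF_Task 6 = 15+7 = 22
ES_Task 7 = max(EF_Task 1=8, EF_Task 2=10) = 10; EF_Task 7 = 10+10 = 20
ES_Task 8 = max(EF_Task 2=10, EF_Task 4=30, EF_Task 5=28, EF_Task 6=22, EF_Task 7=20) = 30; EF_Task 8 = 30+7 = 37
Expected project duration μ = 37 weeks. Critical path: Task 3 → Task 4 → Task 8.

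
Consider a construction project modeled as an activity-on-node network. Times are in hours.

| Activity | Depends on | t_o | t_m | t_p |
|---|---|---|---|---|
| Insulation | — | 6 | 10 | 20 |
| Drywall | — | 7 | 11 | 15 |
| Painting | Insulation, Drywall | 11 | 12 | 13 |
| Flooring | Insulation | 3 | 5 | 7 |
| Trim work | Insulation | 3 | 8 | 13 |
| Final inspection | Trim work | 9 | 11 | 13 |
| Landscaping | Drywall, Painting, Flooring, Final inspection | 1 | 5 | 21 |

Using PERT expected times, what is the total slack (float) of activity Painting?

7 hours

te_Insulation = (6 + 4·10 + 20)/6 = 66/6 = 11
te_Drywall = (7 + 4·11 + 15)/6 = 66/6 = 11
te_Painting = (11 + 4·12 + 13)/6 = 72/6 = 12
te_Flooring = (3 + 4·5 + 7)/6 = 30/6 = 5
te_Trim work = (3 + 4·8 + 13)/6 = 48/6 = 8
te_Final inspection = (9 + 4·11 + 13)/6 = 66/6 = 11
te_Landscaping = (1 + 4·5 + 21)/6 = 42/6 = 7

Forward pass:
ES_Insulation = 0; EF_Insulation = 11
ES_Drywall = 0; EF_Drywall = 11
ES_Painting = max(EF_Insulation=11, EF_Drywall=11) = 11; EF_Painting = 11+12 = 23
ES_Flooring = 11; EF_Flooring = 11+5 = 16
ES_Trim work = 11; EF_Trim work = 11+8 = 19
ES_Final inspection = 19; EF_Final inspection = 19+11 = 30
ES_Landscaping = max(EF_Drywall=11, EF_Painting=23, EF_Flooring=16, EF_Final inspection=30) = 30; EF_Landscaping = 30+7 = 37
Expected project duration μ = 37 hours. Critical path: Insulation → Trim work → Final inspection → Landscaping.

Backward pass:
LF_Landscaping = 37; LS_Landscaping = 37−7 = 30
LF_Final inspection = LS_Landscaping = 30; LS_Final inspection = 30−11 = 19
LF_Trim work = LS_Final inspection = 19; LS_Trim work = 19−8 = 11
LF_Flooring = LS_Landscaping = 30; LS_Flooring = 30−5 = 25
LF_Painting = LS_Landscaping = 30; LS_Painting = 30−12 = 18
LF_Drywall = min(LS_Painting=18, LS_Landscaping=30) = 18; LS_Drywall = 18−11 = 7
LF_Insulation = min(LS_Painting=18, LS_Flooring=25, LS_Trim work=11) = 11; LS_Insulation = 11−11 = 0
Slack_Painting = LS_Painting − ES_Painting = 18 − 11 = 7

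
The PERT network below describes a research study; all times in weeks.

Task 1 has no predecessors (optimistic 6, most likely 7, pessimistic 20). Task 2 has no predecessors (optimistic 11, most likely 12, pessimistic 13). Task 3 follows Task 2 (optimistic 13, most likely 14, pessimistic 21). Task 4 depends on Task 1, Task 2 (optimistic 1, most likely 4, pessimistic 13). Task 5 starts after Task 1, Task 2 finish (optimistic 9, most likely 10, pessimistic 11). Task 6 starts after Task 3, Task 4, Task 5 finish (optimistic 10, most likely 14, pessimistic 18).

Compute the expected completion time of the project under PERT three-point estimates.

te_Task 1 = (6 + 4·7 + 20)/6 = 54/6 = 9
te_Task 2 = (11 + 4·12 + 13)/6 = 72/6 = 12
te_Task 3 = (13 + 4·14 + 21)/6 = 90/6 = 15
te_Task 4 = (1 + 4·4 + 13)/6 = 30/6 = 5
te_Task 5 = (9 + 4·10 + 11)/6 = 60/6 = 10
te_Task 6 = (10 + 4·14 + 18)/6 = 84/6 = 14

Forward pass:
ES_Task 1 = 0; EF_Task 1 = 9
ES_Task 2 = 0; EF_Task 2 = 12
ES_Task 3 = 12; EF_Task 3 = 12+15 = 27
ES_Task 4 = max(EF_Task 1=9, EF_Task 2=12) = 12; EF_Task 4 = 12+5 = 17
ES_Task 5 = max(EF_Task 1=9, EF_Task 2=12) = 12; EF_Task 5 = 12+10 = 22
ES_Task 6 = max(EF_Task 3=27, EF_Task 4=17, EF_Task 5=22) = 27; EF_Task 6 = 27+14 = 41
Expected project duration μ = 41 weeks. Critical path: Task 2 → Task 3 → Task 6.

41 weeks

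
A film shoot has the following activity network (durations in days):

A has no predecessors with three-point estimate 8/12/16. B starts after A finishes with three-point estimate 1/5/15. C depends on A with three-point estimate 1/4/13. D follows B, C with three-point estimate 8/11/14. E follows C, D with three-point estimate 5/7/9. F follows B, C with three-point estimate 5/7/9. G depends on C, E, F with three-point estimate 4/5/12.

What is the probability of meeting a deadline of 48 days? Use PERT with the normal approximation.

0.968

te_A = (8 + 4·12 + 16)/6 = 72/6 = 12; σ²_A = ((16−8)/6)² = 1.778
te_B = (1 + 4·5 + 15)/6 = 36/6 = 6; σ²_B = ((15−1)/6)² = 5.444
te_C = (1 + 4·4 + 13)/6 = 30/6 = 5; σ²_C = ((13−1)/6)² = 4.000
te_D = (8 + 4·11 + 14)/6 = 66/6 = 11; σ²_D = ((14−8)/6)² = 1.000
te_E = (5 + 4·7 + 9)/6 = 42/6 = 7; σ²_E = ((9−5)/6)² = 0.444
te_F = (5 + 4·7 + 9)/6 = 42/6 = 7; σ²_F = ((9−5)/6)² = 0.444
te_G = (4 + 4·5 + 12)/6 = 36/6 = 6; σ²_G = ((12−4)/6)² = 1.778

Forward pass:
ES_A = 0; EF_A = 12
ES_B = 12; EF_B = 12+6 = 18
ES_C = 12; EF_C = 12+5 = 17
ES_D = max(EF_B=18, EF_C=17) = 18; EF_D = 18+11 = 29
ES_E = max(EF_C=17, EF_D=29) = 29; EF_E = 29+7 = 36
ES_F = max(EF_B=18, EF_C=17) = 18; EF_F = 18+7 = 25
ES_G = max(EF_C=17, EF_E=36, EF_F=25) = 36; EF_G = 36+6 = 42
Expected project duration μ = 42 days. Critical path: A → B → D → E → G.

Variance along critical path = 1.778 + 5.444 + 1.000 + 0.444 + 1.778 = 10.444; σ = √10.444 = 3.232 days.
Z = (48 − 42) / 3.232 = 1.857
P(T ≤ 48) = Φ(1.857) ≈ 0.968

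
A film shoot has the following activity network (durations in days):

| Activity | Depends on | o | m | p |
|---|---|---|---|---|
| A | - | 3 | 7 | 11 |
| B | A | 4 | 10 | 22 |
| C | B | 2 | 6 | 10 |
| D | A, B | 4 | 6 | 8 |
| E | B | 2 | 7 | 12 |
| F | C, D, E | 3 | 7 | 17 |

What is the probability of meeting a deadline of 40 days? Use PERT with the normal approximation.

0.946

te_A = (3 + 4·7 + 11)/6 = 42/6 = 7; σ²_A = ((11−3)/6)² = 1.778
te_B = (4 + 4·10 + 22)/6 = 66/6 = 11; σ²_B = ((22−4)/6)² = 9.000
te_C = (2 + 4·6 + 10)/6 = 36/6 = 6; σ²_C = ((10−2)/6)² = 1.778
te_D = (4 + 4·6 + 8)/6 = 36/6 = 6; σ²_D = ((8−4)/6)² = 0.444
te_E = (2 + 4·7 + 12)/6 = 42/6 = 7; σ²_E = ((12−2)/6)² = 2.778
te_F = (3 + 4·7 + 17)/6 = 48/6 = 8; σ²_F = ((17−3)/6)² = 5.444

Forward pass:
ES_A = 0; EF_A = 7
ES_B = 7; EF_B = 7+11 = 18
ES_C = 18; EF_C = 18+6 = 24
ES_D = max(EF_A=7, EF_B=18) = 18; EF_D = 18+6 = 24
ES_E = 18; EF_E = 18+7 = 25
ES_F = max(EF_C=24, EF_D=24, EF_E=25) = 25; EF_F = 25+8 = 33
Expected project duration μ = 33 days. Critical path: A → B → E → F.

Variance along critical path = 1.778 + 9.000 + 2.778 + 5.444 = 19.000; σ = √19.000 = 4.359 days.
Z = (40 − 33) / 4.359 = 1.606
P(T ≤ 40) = Φ(1.606) ≈ 0.946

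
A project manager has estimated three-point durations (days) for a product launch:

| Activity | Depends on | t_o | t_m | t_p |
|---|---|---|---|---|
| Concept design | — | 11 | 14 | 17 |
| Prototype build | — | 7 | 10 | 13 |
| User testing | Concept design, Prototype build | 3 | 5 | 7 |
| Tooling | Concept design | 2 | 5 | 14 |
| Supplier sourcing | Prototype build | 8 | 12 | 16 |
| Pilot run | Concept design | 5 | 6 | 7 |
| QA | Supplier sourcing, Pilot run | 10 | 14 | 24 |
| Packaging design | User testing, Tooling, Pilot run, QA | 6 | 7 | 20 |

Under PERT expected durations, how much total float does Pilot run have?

te_Concept design = (11 + 4·14 + 17)/6 = 84/6 = 14
te_Prototype build = (7 + 4·10 + 13)/6 = 60/6 = 10
te_User testing = (3 + 4·5 + 7)/6 = 30/6 = 5
te_Tooling = (2 + 4·5 + 14)/6 = 36/6 = 6
te_Supplier sourcing = (8 + 4·12 + 16)/6 = 72/6 = 12
te_Pilot run = (5 + 4·6 + 7)/6 = 36/6 = 6
te_QA = (10 + 4·14 + 24)/6 = 90/6 = 15
te_Packaging design = (6 + 4·7 + 20)/6 = 54/6 = 9

Forward pass:
ES_Concept design = 0; EF_Concept design = 14
ES_Prototype build = 0; EF_Prototype build = 10
ES_User testing = max(EF_Concept design=14, EF_Prototype build=10) = 14; EF_User testing = 14+5 = 19
ES_Tooling = 14; EF_Tooling = 14+6 = 20
ES_Supplier sourcing = 10; EF_Supplier sourcing = 10+12 = 22
ES_Pilot run = 14; EF_Pilot run = 14+6 = 20
ES_QA = max(EF_Supplier sourcing=22, EF_Pilot run=20) = 22; EF_QA = 22+15 = 37
ES_Packaging design = max(EF_User testing=19, EF_Tooling=20, EF_Pilot run=20, EF_QA=37) = 37; EF_Packaging design = 37+9 = 46
Expected project duration μ = 46 days. Critical path: Prototype build → Supplier sourcing → QA → Packaging design.

Backward pass:
LF_Packaging design = 46; LS_Packaging design = 46−9 = 37
LF_QA = LS_Packaging design = 37; LS_QA = 37−15 = 22
LF_Pilot run = min(LS_QA=22, LS_Packaging design=37) = 22; LS_Pilot run = 22−6 = 16
LF_Supplier sourcing = LS_QA = 22; LS_Supplier sourcing = 22−12 = 10
LF_Tooling = LS_Packaging design = 37; LS_Tooling = 37−6 = 31
LF_User testing = LS_Packaging design = 37; LS_User testing = 37−5 = 32
LF_Prototype build = min(LS_User testing=32, LS_Supplier sourcing=10) = 10; LS_Prototype build = 10−10 = 0
LF_Concept design = min(LS_User testing=32, LS_Tooling=31, LS_Pilot run=16) = 16; LS_Concept design = 16−14 = 2
Slack_Pilot run = LS_Pilot run − ES_Pilot run = 16 − 14 = 2

2 days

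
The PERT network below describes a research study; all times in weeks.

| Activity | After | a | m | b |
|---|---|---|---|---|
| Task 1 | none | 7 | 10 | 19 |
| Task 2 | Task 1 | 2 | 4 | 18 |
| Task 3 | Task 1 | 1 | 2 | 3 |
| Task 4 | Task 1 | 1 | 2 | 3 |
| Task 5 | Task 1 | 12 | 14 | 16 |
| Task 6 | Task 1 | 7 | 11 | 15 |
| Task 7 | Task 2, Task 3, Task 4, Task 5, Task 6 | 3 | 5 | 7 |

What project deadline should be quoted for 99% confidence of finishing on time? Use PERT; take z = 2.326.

35.1 weeks

te_Task 1 = (7 + 4·10 + 19)/6 = 66/6 = 11; σ²_Task 1 = ((19−7)/6)² = 4.000
te_Task 2 = (2 + 4·4 + 18)/6 = 36/6 = 6; σ²_Task 2 = ((18−2)/6)² = 7.111
te_Task 3 = (1 + 4·2 + 3)/6 = 12/6 = 2; σ²_Task 3 = ((3−1)/6)² = 0.111
te_Task 4 = (1 + 4·2 + 3)/6 = 12/6 = 2; σ²_Task 4 = ((3−1)/6)² = 0.111
te_Task 5 = (12 + 4·14 + 16)/6 = 84/6 = 14; σ²_Task 5 = ((16−12)/6)² = 0.444
te_Task 6 = (7 + 4·11 + 15)/6 = 66/6 = 11; σ²_Task 6 = ((15−7)/6)² = 1.778
te_Task 7 = (3 + 4·5 + 7)/6 = 30/6 = 5; σ²_Task 7 = ((7−3)/6)² = 0.444

Forward pass:
ES_Task 1 = 0; EF_Task 1 = 11
ES_Task 2 = 11; EF_Task 2 = 11+6 = 17
ES_Task 3 = 11; EF_Task 3 = 11+2 = 13
ES_Task 4 = 11; EF_Task 4 = 11+2 = 13
ES_Task 5 = 11; EF_Task 5 = 11+14 = 25
ES_Task 6 = 11; EF_Task 6 = 11+11 = 22
ES_Task 7 = max(EF_Task 2=17, EF_Task 3=13, EF_Task 4=13, EF_Task 5=25, EF_Task 6=22) = 25; EF_Task 7 = 25+5 = 30
Expected project duration μ = 30 weeks. Critical path: Task 1 → Task 5 → Task 7.

Variance along critical path = 4.000 + 0.444 + 0.444 = 4.889; σ = 2.211 weeks.
D = μ + z·σ = 30 + 2.326·2.211 = 35.1 weeks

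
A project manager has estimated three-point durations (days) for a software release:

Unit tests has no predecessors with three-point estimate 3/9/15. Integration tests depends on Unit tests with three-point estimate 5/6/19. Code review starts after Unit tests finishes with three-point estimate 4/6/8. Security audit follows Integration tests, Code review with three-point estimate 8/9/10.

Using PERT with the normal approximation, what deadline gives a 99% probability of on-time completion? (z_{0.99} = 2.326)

33.2 days

te_Unit tests = (3 + 4·9 + 15)/6 = 54/6 = 9; σ²_Unit tests = ((15−3)/6)² = 4.000
te_Integration tests = (5 + 4·6 + 19)/6 = 48/6 = 8; σ²_Integration tests = ((19−5)/6)² = 5.444
te_Code review = (4 + 4·6 + 8)/6 = 36/6 = 6; σ²_Code review = ((8−4)/6)² = 0.444
te_Security audit = (8 + 4·9 + 10)/6 = 54/6 = 9; σ²_Security audit = ((10−8)/6)² = 0.111

Forward pass:
ES_Unit tests = 0; EF_Unit tests = 9
ES_Integration tests = 9; EF_Integration tests = 9+8 = 17
ES_Code review = 9; EF_Code review = 9+6 = 15
ES_Security audit = max(EF_Integration tests=17, EF_Code review=15) = 17; EF_Security audit = 17+9 = 26
Expected project duration μ = 26 days. Critical path: Unit tests → Integration tests → Security audit.

Variance along critical path = 4.000 + 5.444 + 0.111 = 9.556; σ = 3.091 days.
D = μ + z·σ = 26 + 2.326·3.091 = 33.2 days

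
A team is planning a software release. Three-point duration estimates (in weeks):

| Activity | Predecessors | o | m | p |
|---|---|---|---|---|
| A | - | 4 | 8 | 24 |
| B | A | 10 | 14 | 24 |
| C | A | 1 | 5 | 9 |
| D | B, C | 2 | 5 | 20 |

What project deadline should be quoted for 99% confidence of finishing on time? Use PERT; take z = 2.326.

43.8 weeks

te_A = (4 + 4·8 + 24)/6 = 60/6 = 10; σ²_A = ((24−4)/6)² = 11.111
te_B = (10 + 4·14 + 24)/6 = 90/6 = 15; σ²_B = ((24−10)/6)² = 5.444
te_C = (1 + 4·5 + 9)/6 = 30/6 = 5; σ²_C = ((9−1)/6)² = 1.778
te_D = (2 + 4·5 + 20)/6 = 42/6 = 7; σ²_D = ((20−2)/6)² = 9.000

Forward pass:
ES_A = 0; EF_A = 10
ES_B = 10; EF_B = 10+15 = 25
ES_C = 10; EF_C = 10+5 = 15
ES_D = max(EF_B=25, EF_C=15) = 25; EF_D = 25+7 = 32
Expected project duration μ = 32 weeks. Critical path: A → B → D.

Variance along critical path = 11.111 + 5.444 + 9.000 = 25.556; σ = 5.055 weeks.
D = μ + z·σ = 32 + 2.326·5.055 = 43.8 weeks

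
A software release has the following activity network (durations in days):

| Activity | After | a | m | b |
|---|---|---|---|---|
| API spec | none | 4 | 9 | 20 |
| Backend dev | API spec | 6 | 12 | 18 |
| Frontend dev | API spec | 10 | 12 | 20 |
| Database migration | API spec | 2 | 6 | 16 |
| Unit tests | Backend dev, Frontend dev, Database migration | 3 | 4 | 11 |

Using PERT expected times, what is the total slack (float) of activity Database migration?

6 days

te_API spec = (4 + 4·9 + 20)/6 = 60/6 = 10
te_Backend dev = (6 + 4·12 + 18)/6 = 72/6 = 12
te_Frontend dev = (10 + 4·12 + 20)/6 = 78/6 = 13
te_Database migration = (2 + 4·6 + 16)/6 = 42/6 = 7
te_Unit tests = (3 + 4·4 + 11)/6 = 30/6 = 5

Forward pass:
ES_API spec = 0; EF_API spec = 10
ES_Backend dev = 10; EF_Backend dev = 10+12 = 22
ES_Frontend dev = 10; EF_Frontend dev = 10+13 = 23
ES_Database migration = 10; EF_Database migration = 10+7 = 17
ES_Unit tests = max(EF_Backend dev=22, EF_Frontend dev=23, EF_Database migration=17) = 23; EF_Unit tests = 23+5 = 28
Expected project duration μ = 28 days. Critical path: API spec → Frontend dev → Unit tests.

Backward pass:
LF_Unit tests = 28; LS_Unit tests = 28−5 = 23
LF_Database migration = LS_Unit tests = 23; LS_Database migration = 23−7 = 16
LF_Frontend dev = LS_Unit tests = 23; LS_Frontend dev = 23−13 = 10
LF_Backend dev = LS_Unit tests = 23; LS_Backend dev = 23−12 = 11
LF_API spec = min(LS_Backend dev=11, LS_Frontend dev=10, LS_Database migration=16) = 10; LS_API spec = 10−10 = 0
Slack_Database migration = LS_Database migration − ES_Database migration = 16 − 10 = 6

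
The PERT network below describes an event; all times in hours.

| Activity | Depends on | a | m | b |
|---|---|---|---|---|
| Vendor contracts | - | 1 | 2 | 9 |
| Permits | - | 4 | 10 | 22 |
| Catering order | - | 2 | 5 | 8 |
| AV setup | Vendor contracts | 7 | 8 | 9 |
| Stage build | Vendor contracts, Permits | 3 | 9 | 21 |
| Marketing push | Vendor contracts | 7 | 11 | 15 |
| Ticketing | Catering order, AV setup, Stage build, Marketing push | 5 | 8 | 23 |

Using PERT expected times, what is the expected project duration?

te_Vendor contracts = (1 + 4·2 + 9)/6 = 18/6 = 3
te_Permits = (4 + 4·10 + 22)/6 = 66/6 = 11
te_Catering order = (2 + 4·5 + 8)/6 = 30/6 = 5
te_AV setup = (7 + 4·8 + 9)/6 = 48/6 = 8
te_Stage build = (3 + 4·9 + 21)/6 = 60/6 = 10
te_Marketing push = (7 + 4·11 + 15)/6 = 66/6 = 11
te_Ticketing = (5 + 4·8 + 23)/6 = 60/6 = 10

Forward pass:
ES_Vendor contracts = 0; EF_Vendor contracts = 3
ES_Permits = 0; EF_Permits = 11
ES_Catering order = 0; EF_Catering order = 5
ES_AV setup = 3; EF_AV setup = 3+8 = 11
ES_Stage build = max(EF_Vendor contracts=3, EF_Permits=11) = 11; EF_Stage build = 11+10 = 21
ES_Marketing push = 3; EF_Marketing push = 3+11 = 14
ES_Ticketing = max(EF_Catering order=5, EF_AV setup=11, EF_Stage build=21, EF_Marketing push=14) = 21; EF_Ticketing = 21+10 = 31
Expected project duration μ = 31 hours. Critical path: Permits → Stage build → Ticketing.

31 hours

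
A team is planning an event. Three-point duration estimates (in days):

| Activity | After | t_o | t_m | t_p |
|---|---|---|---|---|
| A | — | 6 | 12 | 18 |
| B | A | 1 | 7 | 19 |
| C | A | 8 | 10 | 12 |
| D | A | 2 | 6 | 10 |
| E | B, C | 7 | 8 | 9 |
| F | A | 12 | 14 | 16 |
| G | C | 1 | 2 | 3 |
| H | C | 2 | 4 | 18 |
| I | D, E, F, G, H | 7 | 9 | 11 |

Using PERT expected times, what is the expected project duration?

39 days

te_A = (6 + 4·12 + 18)/6 = 72/6 = 12
te_B = (1 + 4·7 + 19)/6 = 48/6 = 8
te_C = (8 + 4·10 + 12)/6 = 60/6 = 10
te_D = (2 + 4·6 + 10)/6 = 36/6 = 6
te_E = (7 + 4·8 + 9)/6 = 48/6 = 8
te_F = (12 + 4·14 + 16)/6 = 84/6 = 14
te_G = (1 + 4·2 + 3)/6 = 12/6 = 2
te_H = (2 + 4·4 + 18)/6 = 36/6 = 6
te_I = (7 + 4·9 + 11)/6 = 54/6 = 9

Forward pass:
ES_A = 0; EF_A = 12
ES_B = 12; EF_B = 12+8 = 20
ES_C = 12; EF_C = 12+10 = 22
ES_D = 12; EF_D = 12+6 = 18
ES_E = max(EF_B=20, EF_C=22) = 22; EF_E = 22+8 = 30
ES_F = 12; EF_F = 12+14 = 26
ES_G = 22; EF_G = 22+2 = 24
ES_H = 22; EF_H = 22+6 = 28
ES_I = max(EF_D=18, EF_E=30, EF_F=26, EF_G=24, EF_H=28) = 30; EF_I = 30+9 = 39
Expected project duration μ = 39 days. Critical path: A → C → E → I.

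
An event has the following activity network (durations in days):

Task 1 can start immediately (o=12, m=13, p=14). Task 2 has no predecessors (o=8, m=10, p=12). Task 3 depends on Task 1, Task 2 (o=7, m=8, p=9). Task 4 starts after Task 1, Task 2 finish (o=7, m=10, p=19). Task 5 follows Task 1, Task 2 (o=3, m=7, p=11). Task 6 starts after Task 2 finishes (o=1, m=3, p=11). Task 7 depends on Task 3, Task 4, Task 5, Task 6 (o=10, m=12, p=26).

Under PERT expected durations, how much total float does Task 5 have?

4 days

te_Task 1 = (12 + 4·13 + 14)/6 = 78/6 = 13
te_Task 2 = (8 + 4·10 + 12)/6 = 60/6 = 10
te_Task 3 = (7 + 4·8 + 9)/6 = 48/6 = 8
te_Task 4 = (7 + 4·10 + 19)/6 = 66/6 = 11
te_Task 5 = (3 + 4·7 + 11)/6 = 42/6 = 7
te_Task 6 = (1 + 4·3 + 11)/6 = 24/6 = 4
te_Task 7 = (10 + 4·12 + 26)/6 = 84/6 = 14

Forward pass:
ES_Task 1 = 0; EF_Task 1 = 13
ES_Task 2 = 0; EF_Task 2 = 10
ES_Task 3 = max(EF_Task 1=13, EF_Task 2=10) = 13; EF_Task 3 = 13+8 = 21
ES_Task 4 = max(EF_Task 1=13, EF_Task 2=10) = 13; EF_Task 4 = 13+11 = 24
ES_Task 5 = max(EF_Task 1=13, EF_Task 2=10) = 13; EF_Task 5 = 13+7 = 20
ES_Task 6 = 10; EF_Task 6 = 10+4 = 14
ES_Task 7 = max(EF_Task 3=21, EF_Task 4=24, EF_Task 5=20, EF_Task 6=14) = 24; EF_Task 7 = 24+14 = 38
Expected project duration μ = 38 days. Critical path: Task 1 → Task 4 → Task 7.

Backward pass:
LF_Task 7 = 38; LS_Task 7 = 38−14 = 24
LF_Task 6 = LS_Task 7 = 24; LS_Task 6 = 24−4 = 20
LF_Task 5 = LS_Task 7 = 24; LS_Task 5 = 24−7 = 17
LF_Task 4 = LS_Task 7 = 24; LS_Task 4 = 24−11 = 13
LF_Task 3 = LS_Task 7 = 24; LS_Task 3 = 24−8 = 16
LF_Task 2 = min(LS_Task 3=16, LS_Task 4=13, LS_Task 5=17, LS_Task 6=20) = 13; LS_Task 2 = 13−10 = 3
LF_Task 1 = min(LS_Task 3=16, LS_Task 4=13, LS_Task 5=17) = 13; LS_Task 1 = 13−13 = 0
Slack_Task 5 = LS_Task 5 − ES_Task 5 = 17 − 13 = 4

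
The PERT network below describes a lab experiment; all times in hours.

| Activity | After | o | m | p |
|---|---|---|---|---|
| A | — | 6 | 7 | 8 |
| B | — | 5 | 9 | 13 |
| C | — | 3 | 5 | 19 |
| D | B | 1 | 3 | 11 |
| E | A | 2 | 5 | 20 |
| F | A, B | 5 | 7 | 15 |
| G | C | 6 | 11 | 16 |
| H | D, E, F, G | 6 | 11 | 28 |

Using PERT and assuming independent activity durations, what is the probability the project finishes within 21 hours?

te_A = (6 + 4·7 + 8)/6 = 42/6 = 7; σ²_A = ((8−6)/6)² = 0.111
te_B = (5 + 4·9 + 13)/6 = 54/6 = 9; σ²_B = ((13−5)/6)² = 1.778
te_C = (3 + 4·5 + 19)/6 = 42/6 = 7; σ²_C = ((19−3)/6)² = 7.111
te_D = (1 + 4·3 + 11)/6 = 24/6 = 4; σ²_D = ((11−1)/6)² = 2.778
te_E = (2 + 4·5 + 20)/6 = 42/6 = 7; σ²_E = ((20−2)/6)² = 9.000
te_F = (5 + 4·7 + 15)/6 = 48/6 = 8; σ²_F = ((15−5)/6)² = 2.778
te_G = (6 + 4·11 + 16)/6 = 66/6 = 11; σ²_G = ((16−6)/6)² = 2.778
te_H = (6 + 4·11 + 28)/6 = 78/6 = 13; σ²_H = ((28−6)/6)² = 13.444

Forward pass:
ES_A = 0; EF_A = 7
ES_B = 0; EF_B = 9
ES_C = 0; EF_C = 7
ES_D = 9; EF_D = 9+4 = 13
ES_E = 7; EF_E = 7+7 = 14
ES_F = max(EF_A=7, EF_B=9) = 9; EF_F = 9+8 = 17
ES_G = 7; EF_G = 7+11 = 18
ES_H = max(EF_D=13, EF_E=14, EF_F=17, EF_G=18) = 18; EF_H = 18+13 = 31
Expected project duration μ = 31 hours. Critical path: C → G → H.

Variance along critical path = 7.111 + 2.778 + 13.444 = 23.333; σ = √23.333 = 4.830 hours.
Z = (21 − 31) / 4.830 = -2.070
P(T ≤ 21) = Φ(-2.070) ≈ 0.019

0.019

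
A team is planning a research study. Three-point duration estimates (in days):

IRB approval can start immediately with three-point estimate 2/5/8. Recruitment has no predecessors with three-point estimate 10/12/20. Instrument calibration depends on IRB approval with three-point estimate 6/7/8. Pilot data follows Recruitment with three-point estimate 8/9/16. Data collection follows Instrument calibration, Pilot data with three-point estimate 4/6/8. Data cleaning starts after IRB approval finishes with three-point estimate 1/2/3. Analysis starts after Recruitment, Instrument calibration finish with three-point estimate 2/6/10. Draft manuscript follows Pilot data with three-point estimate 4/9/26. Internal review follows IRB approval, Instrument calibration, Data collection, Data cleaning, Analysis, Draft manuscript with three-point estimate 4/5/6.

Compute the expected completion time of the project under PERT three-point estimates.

te_IRB approval = (2 + 4·5 + 8)/6 = 30/6 = 5
te_Recruitment = (10 + 4·12 + 20)/6 = 78/6 = 13
te_Instrument calibration = (6 + 4·7 + 8)/6 = 42/6 = 7
te_Pilot data = (8 + 4·9 + 16)/6 = 60/6 = 10
te_Data collection = (4 + 4·6 + 8)/6 = 36/6 = 6
te_Data cleaning = (1 + 4·2 + 3)/6 = 12/6 = 2
te_Analysis = (2 + 4·6 + 10)/6 = 36/6 = 6
te_Draft manuscript = (4 + 4·9 + 26)/6 = 66/6 = 11
te_Internal review = (4 + 4·5 + 6)/6 = 30/6 = 5

Forward pass:
ES_IRB approval = 0; EF_IRB approval = 5
ES_Recruitment = 0; EF_Recruitment = 13
ES_Instrument calibration = 5; EF_Instrument calibration = 5+7 = 12
ES_Pilot data = 13; EF_Pilot data = 13+10 = 23
ES_Data collection = max(EF_Instrument calibration=12, EF_Pilot data=23) = 23; EF_Data collection = 23+6 = 29
ES_Data cleaning = 5; EF_Data cleaning = 5+2 = 7
ES_Analysis = max(EF_Recruitment=13, EF_Instrument calibration=12) = 13; EF_Analysis = 13+6 = 19
ES_Draft manuscript = 23; EF_Draft manuscript = 23+11 = 34
ES_Internal review = max(EF_IRB approval=5, EF_Instrument calibration=12, EF_Data collection=29, EF_Data cleaning=7, EF_Analysis=19, EF_Draft manuscript=34) = 34; EF_Internal review = 34+5 = 39
Expected project duration μ = 39 days. Critical path: Recruitment → Pilot data → Draft manuscript → Internal review.

39 days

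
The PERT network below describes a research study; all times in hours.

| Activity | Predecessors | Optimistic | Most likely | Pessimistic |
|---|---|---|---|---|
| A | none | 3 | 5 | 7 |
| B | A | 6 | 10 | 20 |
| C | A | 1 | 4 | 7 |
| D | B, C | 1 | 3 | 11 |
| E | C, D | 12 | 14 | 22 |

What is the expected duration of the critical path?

te_A = (3 + 4·5 + 7)/6 = 30/6 = 5
te_B = (6 + 4·10 + 20)/6 = 66/6 = 11
te_C = (1 + 4·4 + 7)/6 = 24/6 = 4
te_D = (1 + 4·3 + 11)/6 = 24/6 = 4
te_E = (12 + 4·14 + 22)/6 = 90/6 = 15

Forward pass:
ES_A = 0; EF_A = 5
ES_B = 5; EF_B = 5+11 = 16
ES_C = 5; EF_C = 5+4 = 9
ES_D = max(EF_B=16, EF_C=9) = 16; EF_D = 16+4 = 20
ES_E = max(EF_C=9, EF_D=20) = 20; EF_E = 20+15 = 35
Expected project duration μ = 35 hours. Critical path: A → B → D → E.

35 hours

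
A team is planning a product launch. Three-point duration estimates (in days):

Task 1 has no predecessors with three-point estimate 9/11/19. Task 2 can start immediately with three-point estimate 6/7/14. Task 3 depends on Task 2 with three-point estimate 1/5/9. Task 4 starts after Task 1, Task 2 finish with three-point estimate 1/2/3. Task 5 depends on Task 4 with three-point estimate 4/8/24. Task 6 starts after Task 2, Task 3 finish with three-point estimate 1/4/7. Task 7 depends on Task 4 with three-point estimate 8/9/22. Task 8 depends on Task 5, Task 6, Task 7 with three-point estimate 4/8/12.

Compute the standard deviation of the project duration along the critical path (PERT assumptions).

te_Task 1 = (9 + 4·11 + 19)/6 = 72/6 = 12; σ²_Task 1 = ((19−9)/6)² = 2.778
te_Task 2 = (6 + 4·7 + 14)/6 = 48/6 = 8; σ²_Task 2 = ((14−6)/6)² = 1.778
te_Task 3 = (1 + 4·5 + 9)/6 = 30/6 = 5; σ²_Task 3 = ((9−1)/6)² = 1.778
te_Task 4 = (1 + 4·2 + 3)/6 = 12/6 = 2; σ²_Task 4 = ((3−1)/6)² = 0.111
te_Task 5 = (4 + 4·8 + 24)/6 = 60/6 = 10; σ²_Task 5 = ((24−4)/6)² = 11.111
te_Task 6 = (1 + 4·4 + 7)/6 = 24/6 = 4; σ²_Task 6 = ((7−1)/6)² = 1.000
te_Task 7 = (8 + 4·9 + 22)/6 = 66/6 = 11; σ²_Task 7 = ((22−8)/6)² = 5.444
te_Task 8 = (4 + 4·8 + 12)/6 = 48/6 = 8; σ²_Task 8 = ((12−4)/6)² = 1.778

Forward pass:
ES_Task 1 = 0; EF_Task 1 = 12
ES_Task 2 = 0; EF_Task 2 = 8
ES_Task 3 = 8; EF_Task 3 = 8+5 = 13
ES_Task 4 = max(EF_Task 1=12, EF_Task 2=8) = 12; EF_Task 4 = 12+2 = 14
ES_Task 5 = 14; EF_Task 5 = 14+10 = 24
ES_Task 6 = max(EF_Task 2=8, EF_Task 3=13) = 13; EF_Task 6 = 13+4 = 17
ES_Task 7 = 14; EF_Task 7 = 14+11 = 25
ES_Task 8 = max(EF_Task 5=24, EF_Task 6=17, EF_Task 7=25) = 25; EF_Task 8 = 25+8 = 33
Expected project duration μ = 33 days. Critical path: Task 1 → Task 4 → Task 7 → Task 8.

Variance along critical path = 2.778 + 0.111 + 5.444 + 1.778 = 10.111
σ = √10.111 = 3.180 days

3.18 days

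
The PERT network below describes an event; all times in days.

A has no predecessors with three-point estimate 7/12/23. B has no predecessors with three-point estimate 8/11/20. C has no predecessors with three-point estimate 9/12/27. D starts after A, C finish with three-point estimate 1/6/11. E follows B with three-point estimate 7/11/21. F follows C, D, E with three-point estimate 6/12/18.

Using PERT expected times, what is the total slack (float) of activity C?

te_A = (7 + 4·12 + 23)/6 = 78/6 = 13
te_B = (8 + 4·11 + 20)/6 = 72/6 = 12
te_C = (9 + 4·12 + 27)/6 = 84/6 = 14
te_D = (1 + 4·6 + 11)/6 = 36/6 = 6
te_E = (7 + 4·11 + 21)/6 = 72/6 = 12
te_F = (6 + 4·12 + 18)/6 = 72/6 = 12

Forward pass:
ES_A = 0; EF_A = 13
ES_B = 0; EF_B = 12
ES_C = 0; EF_C = 14
ES_D = max(EF_A=13, EF_C=14) = 14; EF_D = 14+6 = 20
ES_E = 12; EF_E = 12+12 = 24
ES_F = max(EF_C=14, EF_D=20, EF_E=24) = 24; EF_F = 24+12 = 36
Expected project duration μ = 36 days. Critical path: B → E → F.

Backward pass:
LF_F = 36; LS_F = 36−12 = 24
LF_E = LS_F = 24; LS_E = 24−12 = 12
LF_D = LS_F = 24; LS_D = 24−6 = 18
LF_C = min(LS_D=18, LS_F=24) = 18; LS_C = 18−14 = 4
LF_B = LS_E = 12; LS_B = 12−12 = 0
LF_A = LS_D = 18; LS_A = 18−13 = 5
Slack_C = LS_C − ES_C = 4 − 0 = 4

4 days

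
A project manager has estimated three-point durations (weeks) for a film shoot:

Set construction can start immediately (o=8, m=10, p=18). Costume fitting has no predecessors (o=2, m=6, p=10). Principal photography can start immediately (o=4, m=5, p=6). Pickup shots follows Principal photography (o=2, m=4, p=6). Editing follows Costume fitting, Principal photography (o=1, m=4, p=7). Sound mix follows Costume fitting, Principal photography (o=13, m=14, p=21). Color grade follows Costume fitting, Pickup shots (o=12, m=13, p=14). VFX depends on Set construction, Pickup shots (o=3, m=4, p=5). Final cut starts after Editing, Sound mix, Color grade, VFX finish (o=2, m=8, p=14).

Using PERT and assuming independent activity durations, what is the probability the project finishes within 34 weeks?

te_Set construction = (8 + 4·10 + 18)/6 = 66/6 = 11; σ²_Set construction = ((18−8)/6)² = 2.778
te_Costume fitting = (2 + 4·6 + 10)/6 = 36/6 = 6; σ²_Costume fitting = ((10−2)/6)² = 1.778
te_Principal photography = (4 + 4·5 + 6)/6 = 30/6 = 5; σ²_Principal photography = ((6−4)/6)² = 0.111
te_Pickup shots = (2 + 4·4 + 6)/6 = 24/6 = 4; σ²_Pickup shots = ((6−2)/6)² = 0.444
te_Editing = (1 + 4·4 + 7)/6 = 24/6 = 4; σ²_Editing = ((7−1)/6)² = 1.000
te_Sound mix = (13 + 4·14 + 21)/6 = 90/6 = 15; σ²_Sound mix = ((21−13)/6)² = 1.778
te_Color grade = (12 + 4·13 + 14)/6 = 78/6 = 13; σ²_Color grade = ((14−12)/6)² = 0.111
te_VFX = (3 + 4·4 + 5)/6 = 24/6 = 4; σ²_VFX = ((5−3)/6)² = 0.111
te_Final cut = (2 + 4·8 + 14)/6 = 48/6 = 8; σ²_Final cut = ((14−2)/6)² = 4.000

Forward pass:
ES_Set construction = 0; EF_Set construction = 11
ES_Costume fitting = 0; EF_Costume fitting = 6
ES_Principal photography = 0; EF_Principal photography = 5
ES_Pickup shots = 5; EF_Pickup shots = 5+4 = 9
ES_Editing = max(EF_Costume fitting=6, EF_Principal photography=5) = 6; EF_Editing = 6+4 = 10
ES_Sound mix = max(EF_Costume fitting=6, EF_Principal photography=5) = 6; EF_Sound mix = 6+15 = 21
ES_Color grade = max(EF_Costume fitting=6, EF_Pickup shots=9) = 9; EF_Color grade = 9+13 = 22
ES_VFX = max(EF_Set construction=11, EF_Pickup shots=9) = 11; EF_VFX = 11+4 = 15
ES_Final cut = max(EF_Editing=10, EF_Sound mix=21, EF_Color grade=22, EF_VFX=15) = 22; EF_Final cut = 22+8 = 30
Expected project duration μ = 30 weeks. Critical path: Principal photography → Pickup shots → Color grade → Final cut.

Variance along critical path = 0.111 + 0.444 + 0.111 + 4.000 = 4.667; σ = √4.667 = 2.160 weeks.
Z = (34 − 30) / 2.160 = 1.852
P(T ≤ 34) = Φ(1.852) ≈ 0.968

0.968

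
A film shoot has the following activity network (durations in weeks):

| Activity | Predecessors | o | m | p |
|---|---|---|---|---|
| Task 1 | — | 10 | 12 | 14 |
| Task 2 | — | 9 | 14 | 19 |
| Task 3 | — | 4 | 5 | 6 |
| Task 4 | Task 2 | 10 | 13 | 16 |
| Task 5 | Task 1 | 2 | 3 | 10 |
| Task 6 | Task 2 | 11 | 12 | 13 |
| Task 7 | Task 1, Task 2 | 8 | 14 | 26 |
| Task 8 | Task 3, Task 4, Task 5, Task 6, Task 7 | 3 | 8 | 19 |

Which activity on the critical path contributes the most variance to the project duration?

te_Task 1 = (10 + 4·12 + 14)/6 = 72/6 = 12; σ²_Task 1 = ((14−10)/6)² = 0.444
te_Task 2 = (9 + 4·14 + 19)/6 = 84/6 = 14; σ²_Task 2 = ((19−9)/6)² = 2.778
te_Task 3 = (4 + 4·5 + 6)/6 = 30/6 = 5; σ²_Task 3 = ((6−4)/6)² = 0.111
te_Task 4 = (10 + 4·13 + 16)/6 = 78/6 = 13; σ²_Task 4 = ((16−10)/6)² = 1.000
te_Task 5 = (2 + 4·3 + 10)/6 = 24/6 = 4; σ²_Task 5 = ((10−2)/6)² = 1.778
te_Task 6 = (11 + 4·12 + 13)/6 = 72/6 = 12; σ²_Task 6 = ((13−11)/6)² = 0.111
te_Task 7 = (8 + 4·14 + 26)/6 = 90/6 = 15; σ²_Task 7 = ((26−8)/6)² = 9.000
te_Task 8 = (3 + 4·8 + 19)/6 = 54/6 = 9; σ²_Task 8 = ((19−3)/6)² = 7.111

Forward pass:
ES_Task 1 = 0; EF_Task 1 = 12
ES_Task 2 = 0; EF_Task 2 = 14
ES_Task 3 = 0; EF_Task 3 = 5
ES_Task 4 = 14; EF_Task 4 = 14+13 = 27
ES_Task 5 = 12; EF_Task 5 = 12+4 = 16
ES_Task 6 = 14; EF_Task 6 = 14+12 = 26
ES_Task 7 = max(EF_Task 1=12, EF_Task 2=14) = 14; EF_Task 7 = 14+15 = 29
ES_Task 8 = max(EF_Task 3=5, EF_Task 4=27, EF_Task 5=16, EF_Task 6=26, EF_Task 7=29) = 29; EF_Task 8 = 29+9 = 38
Expected project duration μ = 38 weeks. Critical path: Task 2 → Task 7 → Task 8.

Variances on critical path: σ²_Task 2=2.778, σ²_Task 7=9.000, σ²_Task 8=7.111.
Largest is σ²_Task 7 = 9.000.

Task 7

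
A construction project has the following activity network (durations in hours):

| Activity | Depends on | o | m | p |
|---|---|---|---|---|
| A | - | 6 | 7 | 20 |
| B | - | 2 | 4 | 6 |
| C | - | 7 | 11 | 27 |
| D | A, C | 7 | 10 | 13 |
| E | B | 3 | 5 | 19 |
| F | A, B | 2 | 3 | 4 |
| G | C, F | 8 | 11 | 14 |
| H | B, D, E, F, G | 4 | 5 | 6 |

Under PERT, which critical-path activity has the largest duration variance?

C

te_A = (6 + 4·7 + 20)/6 = 54/6 = 9; σ²_A = ((20−6)/6)² = 5.444
te_B = (2 + 4·4 + 6)/6 = 24/6 = 4; σ²_B = ((6−2)/6)² = 0.444
te_C = (7 + 4·11 + 27)/6 = 78/6 = 13; σ²_C = ((27−7)/6)² = 11.111
te_D = (7 + 4·10 + 13)/6 = 60/6 = 10; σ²_D = ((13−7)/6)² = 1.000
te_E = (3 + 4·5 + 19)/6 = 42/6 = 7; σ²_E = ((19−3)/6)² = 7.111
te_F = (2 + 4·3 + 4)/6 = 18/6 = 3; σ²_F = ((4−2)/6)² = 0.111
te_G = (8 + 4·11 + 14)/6 = 66/6 = 11; σ²_G = ((14−8)/6)² = 1.000
te_H = (4 + 4·5 + 6)/6 = 30/6 = 5; σ²_H = ((6−4)/6)² = 0.111

Forward pass:
ES_A = 0; EF_A = 9
ES_B = 0; EF_B = 4
ES_C = 0; EF_C = 13
ES_D = max(EF_A=9, EF_C=13) = 13; EF_D = 13+10 = 23
ES_E = 4; EF_E = 4+7 = 11
ES_F = max(EF_A=9, EF_B=4) = 9; EF_F = 9+3 = 12
ES_G = max(EF_C=13, EF_F=12) = 13; EF_G = 13+11 = 24
ES_H = max(EF_B=4, EF_D=23, EF_E=11, EF_F=12, EF_G=24) = 24; EF_H = 24+5 = 29
Expected project duration μ = 29 hours. Critical path: C → G → H.

Variances on critical path: σ²_C=11.111, σ²_G=1.000, σ²_H=0.111.
Largest is σ²_C = 11.111.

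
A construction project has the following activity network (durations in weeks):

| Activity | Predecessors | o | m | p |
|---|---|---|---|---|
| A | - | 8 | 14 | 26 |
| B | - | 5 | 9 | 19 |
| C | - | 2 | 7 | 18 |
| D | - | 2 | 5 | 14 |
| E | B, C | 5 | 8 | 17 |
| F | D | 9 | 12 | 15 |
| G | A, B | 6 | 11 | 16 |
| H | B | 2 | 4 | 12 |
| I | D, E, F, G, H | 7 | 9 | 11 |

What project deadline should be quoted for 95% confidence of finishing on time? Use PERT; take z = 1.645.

te_A = (8 + 4·14 + 26)/6 = 90/6 = 15; σ²_A = ((26−8)/6)² = 9.000
te_B = (5 + 4·9 + 19)/6 = 60/6 = 10; σ²_B = ((19−5)/6)² = 5.444
te_C = (2 + 4·7 + 18)/6 = 48/6 = 8; σ²_C = ((18−2)/6)² = 7.111
te_D = (2 + 4·5 + 14)/6 = 36/6 = 6; σ²_D = ((14−2)/6)² = 4.000
te_E = (5 + 4·8 + 17)/6 = 54/6 = 9; σ²_E = ((17−5)/6)² = 4.000
te_F = (9 + 4·12 + 15)/6 = 72/6 = 12; σ²_F = ((15−9)/6)² = 1.000
te_G = (6 + 4·11 + 16)/6 = 66/6 = 11; σ²_G = ((16−6)/6)² = 2.778
te_H = (2 + 4·4 + 12)/6 = 30/6 = 5; σ²_H = ((12−2)/6)² = 2.778
te_I = (7 + 4·9 + 11)/6 = 54/6 = 9; σ²_I = ((11−7)/6)² = 0.444

Forward pass:
ES_A = 0; EF_A = 15
ES_B = 0; EF_B = 10
ES_C = 0; EF_C = 8
ES_D = 0; EF_D = 6
ES_E = max(EF_B=10, EF_C=8) = 10; EF_E = 10+9 = 19
ES_F = 6; EF_F = 6+12 = 18
ES_G = max(EF_A=15, EF_B=10) = 15; EF_G = 15+11 = 26
ES_H = 10; EF_H = 10+5 = 15
ES_I = max(EF_D=6, EF_E=19, EF_F=18, EF_G=26, EF_H=15) = 26; EF_I = 26+9 = 35
Expected project duration μ = 35 weeks. Critical path: A → G → I.

Variance along critical path = 9.000 + 2.778 + 0.444 = 12.222; σ = 3.496 weeks.
D = μ + z·σ = 35 + 1.645·3.496 = 40.8 weeks

40.8 weeks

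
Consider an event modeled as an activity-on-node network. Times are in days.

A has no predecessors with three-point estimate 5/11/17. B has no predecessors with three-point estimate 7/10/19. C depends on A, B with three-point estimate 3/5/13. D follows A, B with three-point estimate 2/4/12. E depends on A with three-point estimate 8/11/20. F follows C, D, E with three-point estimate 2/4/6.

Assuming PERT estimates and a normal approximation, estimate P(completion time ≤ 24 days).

0.151

te_A = (5 + 4·11 + 17)/6 = 66/6 = 11; σ²_A = ((17−5)/6)² = 4.000
te_B = (7 + 4·10 + 19)/6 = 66/6 = 11; σ²_B = ((19−7)/6)² = 4.000
te_C = (3 + 4·5 + 13)/6 = 36/6 = 6; σ²_C = ((13−3)/6)² = 2.778
te_D = (2 + 4·4 + 12)/6 = 30/6 = 5; σ²_D = ((12−2)/6)² = 2.778
te_E = (8 + 4·11 + 20)/6 = 72/6 = 12; σ²_E = ((20−8)/6)² = 4.000
te_F = (2 + 4·4 + 6)/6 = 24/6 = 4; σ²_F = ((6−2)/6)² = 0.444

Forward pass:
ES_A = 0; EF_A = 11
ES_B = 0; EF_B = 11
ES_C = max(EF_A=11, EF_B=11) = 11; EF_C = 11+6 = 17
ES_D = max(EF_A=11, EF_B=11) = 11; EF_D = 11+5 = 16
ES_E = 11; EF_E = 11+12 = 23
ES_F = max(EF_C=17, EF_D=16, EF_E=23) = 23; EF_F = 23+4 = 27
Expected project duration μ = 27 days. Critical path: A → E → F.

Variance along critical path = 4.000 + 4.000 + 0.444 = 8.444; σ = √8.444 = 2.906 days.
Z = (24 − 27) / 2.906 = -1.032
P(T ≤ 24) = Φ(-1.032) ≈ 0.151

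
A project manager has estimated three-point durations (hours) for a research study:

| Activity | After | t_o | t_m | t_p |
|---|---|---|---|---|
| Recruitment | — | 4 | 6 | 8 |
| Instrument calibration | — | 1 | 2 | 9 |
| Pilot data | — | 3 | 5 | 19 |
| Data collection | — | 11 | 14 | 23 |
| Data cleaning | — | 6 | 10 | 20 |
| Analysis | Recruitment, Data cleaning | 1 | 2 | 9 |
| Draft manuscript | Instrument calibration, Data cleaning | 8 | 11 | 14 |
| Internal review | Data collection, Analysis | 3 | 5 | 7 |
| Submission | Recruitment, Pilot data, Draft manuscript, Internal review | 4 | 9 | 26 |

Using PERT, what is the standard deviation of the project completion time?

4.46 hours

te_Recruitment = (4 + 4·6 + 8)/6 = 36/6 = 6; σ²_Recruitment = ((8−4)/6)² = 0.444
te_Instrument calibration = (1 + 4·2 + 9)/6 = 18/6 = 3; σ²_Instrument calibration = ((9−1)/6)² = 1.778
te_Pilot data = (3 + 4·5 + 19)/6 = 42/6 = 7; σ²_Pilot data = ((19−3)/6)² = 7.111
te_Data collection = (11 + 4·14 + 23)/6 = 90/6 = 15; σ²_Data collection = ((23−11)/6)² = 4.000
te_Data cleaning = (6 + 4·10 + 20)/6 = 66/6 = 11; σ²_Data cleaning = ((20−6)/6)² = 5.444
te_Analysis = (1 + 4·2 + 9)/6 = 18/6 = 3; σ²_Analysis = ((9−1)/6)² = 1.778
te_Draft manuscript = (8 + 4·11 + 14)/6 = 66/6 = 11; σ²_Draft manuscript = ((14−8)/6)² = 1.000
te_Internal review = (3 + 4·5 + 7)/6 = 30/6 = 5; σ²_Internal review = ((7−3)/6)² = 0.444
te_Submission = (4 + 4·9 + 26)/6 = 66/6 = 11; σ²_Submission = ((26−4)/6)² = 13.444

Forward pass:
ES_Recruitment = 0; EF_Recruitment = 6
ES_Instrument calibration = 0; EF_Instrument calibration = 3
ES_Pilot data = 0; EF_Pilot data = 7
ES_Data collection = 0; EF_Data collection = 15
ES_Data cleaning = 0; EF_Data cleaning = 11
ES_Analysis = max(EF_Recruitment=6, EF_Data cleaning=11) = 11; EF_Analysis = 11+3 = 14
ES_Draft manuscript = max(EF_Instrument calibration=3, EF_Data cleaning=11) = 11; EF_Draft manuscript = 11+11 = 22
ES_Internal review = max(EF_Data collection=15, EF_Analysis=14) = 15; EF_Internal review = 15+5 = 20
ES_Submission = max(EF_Recruitment=6, EF_Pilot data=7, EF_Draft manuscript=22, EF_Internal review=20) = 22; EF_Submission = 22+11 = 33
Expected project duration μ = 33 hours. Critical path: Data cleaning → Draft manuscript → Submission.

Variance along critical path = 5.444 + 1.000 + 13.444 = 19.889
σ = √19.889 = 4.460 hours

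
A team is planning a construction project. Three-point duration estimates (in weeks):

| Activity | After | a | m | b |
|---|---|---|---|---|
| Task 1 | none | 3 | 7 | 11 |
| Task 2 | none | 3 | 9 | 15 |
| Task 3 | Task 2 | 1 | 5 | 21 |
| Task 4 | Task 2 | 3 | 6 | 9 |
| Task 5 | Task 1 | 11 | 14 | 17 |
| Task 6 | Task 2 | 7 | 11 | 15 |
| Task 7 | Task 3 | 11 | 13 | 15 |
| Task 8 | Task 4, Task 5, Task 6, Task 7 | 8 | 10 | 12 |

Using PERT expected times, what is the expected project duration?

te_Task 1 = (3 + 4·7 + 11)/6 = 42/6 = 7
te_Task 2 = (3 + 4·9 + 15)/6 = 54/6 = 9
te_Task 3 = (1 + 4·5 + 21)/6 = 42/6 = 7
te_Task 4 = (3 + 4·6 + 9)/6 = 36/6 = 6
te_Task 5 = (11 + 4·14 + 17)/6 = 84/6 = 14
te_Task 6 = (7 + 4·11 + 15)/6 = 66/6 = 11
te_Task 7 = (11 + 4·13 + 15)/6 = 78/6 = 13
te_Task 8 = (8 + 4·10 + 12)/6 = 60/6 = 10

Forward pass:
ES_Task 1 = 0; EF_Task 1 = 7
ES_Task 2 = 0; EF_Task 2 = 9
ES_Task 3 = 9; EF_Task 3 = 9+7 = 16
ES_Task 4 = 9; EF_Task 4 = 9+6 = 15
ES_Task 5 = 7; EF_Task 5 = 7+14 = 21
ES_Task 6 = 9; EF_Task 6 = 9+11 = 20
ES_Task 7 = 16; EF_Task 7 = 16+13 = 29
ES_Task 8 = max(EF_Task 4=15, EF_Task 5=21, EF_Task 6=20, EF_Task 7=29) = 29; EF_Task 8 = 29+10 = 39
Expected project duration μ = 39 weeks. Critical path: Task 2 → Task 3 → Task 7 → Task 8.

39 weeks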